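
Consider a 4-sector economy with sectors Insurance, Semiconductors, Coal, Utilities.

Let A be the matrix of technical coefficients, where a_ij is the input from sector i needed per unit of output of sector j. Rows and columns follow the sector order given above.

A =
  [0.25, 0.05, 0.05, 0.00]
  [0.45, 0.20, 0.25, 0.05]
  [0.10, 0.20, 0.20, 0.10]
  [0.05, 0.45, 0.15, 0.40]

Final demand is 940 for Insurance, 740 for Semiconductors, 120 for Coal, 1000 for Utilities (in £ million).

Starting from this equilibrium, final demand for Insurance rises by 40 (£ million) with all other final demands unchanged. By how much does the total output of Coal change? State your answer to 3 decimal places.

I − A =
  [   0.75    -0.05    -0.05     0.00]
  [  -0.45     0.80    -0.25    -0.05]
  [  -0.10    -0.20     0.80    -0.10]
  [  -0.05    -0.45    -0.15     0.60]
Compute the cofactors C_ij = (−1)^(i+j)·(3×3 minor ij) of I−A; the adjugate is their transpose:
adj(I−A) = Cᵀ =
  [ 0.31125   0.03150   0.03075   0.00775]
  [ 0.22825   0.34550   0.13175   0.05075]
  [ 0.12450   0.12700   0.32950   0.06550]
  [ 0.22825   0.29350   0.18375   0.41475]
det(I−A) = Σ_j (I−A)_1j·C_1j = (0.75)(0.31125) + (-0.05)(0.22825) + (-0.05)(0.12450) + (0.00)(0.22825) = 0.2158
(I − A)⁻¹ = adj(I−A) / det(I−A) ≈
  [   1.4423     0.1460     0.1425     0.0359]
  [   1.0577     1.6010     0.6105     0.2352]
  [   0.5769     0.5885     1.5269     0.3035]
  [   1.0577     1.3601     0.8515     1.9219]
Δx = (I − A)⁻¹ Δd with Δd having +40 in the Insurance component and 0 elsewhere.
So Δx_C = L_CI · (+40), where L_CI = adj(I−A)_CI / det(I−A) = 0.12450 / 0.2158.
Δx_C = 0.12450 × (+40) / 0.2158 = 4.98 / 0.2158 ≈ 23.077.

Δx_C = 23.077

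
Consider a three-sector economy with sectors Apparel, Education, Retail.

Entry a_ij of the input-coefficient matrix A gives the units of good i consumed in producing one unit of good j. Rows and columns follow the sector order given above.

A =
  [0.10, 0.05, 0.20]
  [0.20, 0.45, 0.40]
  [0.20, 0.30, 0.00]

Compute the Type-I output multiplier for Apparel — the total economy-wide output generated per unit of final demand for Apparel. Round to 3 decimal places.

m_A = 2.596

I − A =
  [   0.90    -0.05    -0.20]
  [  -0.20     0.55    -0.40]
  [  -0.20    -0.30     1.00]
Cofactors of I−A, C_ij = (−1)^(i+j)·(minor ij) (rows/columns in the sector order above):
  C_11 = (0.55)(1.00) − (-0.40)(-0.30) = 0.4300
  C_12 = −[(-0.20)(1.00) − (-0.40)(-0.20)] = 0.2800
  C_13 = (-0.20)(-0.30) − (0.55)(-0.20) = 0.1700
  C_21 = −[(-0.05)(1.00) − (-0.20)(-0.30)] = 0.1100
  C_22 = (0.90)(1.00) − (-0.20)(-0.20) = 0.8600
  C_23 = −[(0.90)(-0.30) − (-0.05)(-0.20)] = 0.2800
  C_31 = (-0.05)(-0.40) − (-0.20)(0.55) = 0.1300
  C_32 = −[(0.90)(-0.40) − (-0.20)(-0.20)] = 0.4000
  C_33 = (0.90)(0.55) − (-0.05)(-0.20) = 0.4850
det(I−A) = Σ_j (I−A)_1j·C_1j = (0.90)(0.4300) + (-0.05)(0.2800) + (-0.20)(0.1700) = 0.3390
adj(I−A) = Cᵀ =
  [ 0.4300   0.1100   0.1300]
  [ 0.2800   0.8600   0.4000]
  [ 0.1700   0.2800   0.4850]
(I − A)⁻¹ = adj(I−A) / det(I−A) ≈
  [   1.2684     0.3245     0.3835]
  [   0.8260     2.5369     1.1799]
  [   0.5015     0.8260     1.4307]
The output multiplier for sector j is the column-j sum of the Leontief inverse (I − A)⁻¹ = adj(I−A) / det(I−A).
Column A of adj(I−A): (0.4300, 0.2800, 0.1700); det(I−A) = 0.3390.
m_A = (0.4300 + 0.2800 + 0.1700) / 0.3390 = 0.88 / 0.3390 ≈ 2.596.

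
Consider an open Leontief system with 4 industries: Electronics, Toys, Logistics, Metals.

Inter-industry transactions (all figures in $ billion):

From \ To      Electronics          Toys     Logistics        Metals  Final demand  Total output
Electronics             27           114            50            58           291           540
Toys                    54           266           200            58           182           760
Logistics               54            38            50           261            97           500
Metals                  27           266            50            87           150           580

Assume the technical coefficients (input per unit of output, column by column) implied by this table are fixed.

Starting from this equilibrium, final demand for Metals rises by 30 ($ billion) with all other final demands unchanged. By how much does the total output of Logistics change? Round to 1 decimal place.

Technical coefficients a_ij = z_ij / X_j:
  a_11 = 27/540 = 0.05, a_21 = 54/540 = 0.10, a_31 = 54/540 = 0.10, a_41 = 27/540 = 0.05
  a_12 = 114/760 = 0.15, a_22 = 266/760 = 0.35, a_32 = 38/760 = 0.05, a_42 = 266/760 = 0.35
  a_13 = 50/500 = 0.10, a_23 = 200/500 = 0.40, a_33 = 50/500 = 0.10, a_43 = 50/500 = 0.10
  a_14 = 58/580 = 0.10, a_24 = 58/580 = 0.10, a_34 = 261/580 = 0.45, a_44 = 87/580 = 0.15
I − A =
  [   0.95    -0.15    -0.10    -0.10]
  [  -0.10     0.65    -0.40    -0.10]
  [  -0.10    -0.05     0.90    -0.45]
  [  -0.05    -0.35    -0.10     0.85]
Compute the cofactors C_ij = (−1)^(i+j)·(3×3 minor ij) of I−A; the adjugate is their transpose:
adj(I−A) = Cᵀ =
  [ 0.356000   0.160000   0.124750   0.126750]
  [ 0.120500   0.667750   0.340500   0.273000]
  [ 0.086625   0.209375   0.471375   0.284375]
  [ 0.080750   0.309000   0.203000   0.510250]
det(I−A) = Σ_j (I−A)_1j·C_1j = (0.95)(0.356000) + (-0.15)(0.120500) + (-0.10)(0.086625) + (-0.10)(0.080750) = 0.3033875
(I − A)⁻¹ = adj(I−A) / det(I−A) ≈
  [   1.1734     0.5274     0.4112     0.4178]
  [   0.3972     2.2010     1.1223     0.8998]
  [   0.2855     0.6901     1.5537     0.9373]
  [   0.2662     1.0185     0.6691     1.6818]
Δx = (I − A)⁻¹ Δd with Δd having +30 in the Metals component and 0 elsewhere.
So Δx_3 = L_34 · (+30), where L_34 = adj(I−A)_34 / det(I−A) = 0.284375 / 0.3033875.
Δx_3 = 0.284375 × (+30) / 0.3033875 = 8.53125 / 0.3033875 ≈ 28.1.

Δx_3 = 28.1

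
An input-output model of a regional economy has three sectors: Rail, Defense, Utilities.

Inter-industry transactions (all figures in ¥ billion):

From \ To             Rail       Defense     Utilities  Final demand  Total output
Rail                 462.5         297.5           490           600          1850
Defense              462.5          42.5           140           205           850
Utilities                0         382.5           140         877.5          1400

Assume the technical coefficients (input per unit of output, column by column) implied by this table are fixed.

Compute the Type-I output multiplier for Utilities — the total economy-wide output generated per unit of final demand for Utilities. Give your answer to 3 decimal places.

m_U = 2.360

Technical coefficients a_ij = z_ij / X_j:
  a_RR = 462.5/1850 = 0.25, a_DR = 462.5/1850 = 0.25, a_UR = 0/1850 = 0.00
  a_RD = 297.5/850 = 0.35, a_DD = 42.5/850 = 0.05, a_UD = 382.5/850 = 0.45
  a_RU = 490/1400 = 0.35, a_DU = 140/1400 = 0.10, a_UU = 140/1400 = 0.10
I − A =
  [   0.75    -0.35    -0.35]
  [  -0.25     0.95    -0.10]
  [   0.00    -0.45     0.90]
Cofactors of I−A, C_ij = (−1)^(i+j)·(minor ij) (rows/columns in the sector order above):
  C_11 = (0.95)(0.90) − (-0.10)(-0.45) = 0.8100
  C_12 = −[(-0.25)(0.90) − (-0.10)(0.00)] = 0.2250
  C_13 = (-0.25)(-0.45) − (0.95)(0.00) = 0.1125
  C_21 = −[(-0.35)(0.90) − (-0.35)(-0.45)] = 0.4725
  C_22 = (0.75)(0.90) − (-0.35)(0.00) = 0.6750
  C_23 = −[(0.75)(-0.45) − (-0.35)(0.00)] = 0.3375
  C_31 = (-0.35)(-0.10) − (-0.35)(0.95) = 0.3675
  C_32 = −[(0.75)(-0.10) − (-0.35)(-0.25)] = 0.1625
  C_33 = (0.75)(0.95) − (-0.35)(-0.25) = 0.6250
det(I−A) = Σ_j (I−A)_1j·C_1j = (0.75)(0.8100) + (-0.35)(0.2250) + (-0.35)(0.1125) = 0.489375
adj(I−A) = Cᵀ =
  [ 0.8100   0.4725   0.3675]
  [ 0.2250   0.6750   0.1625]
  [ 0.1125   0.3375   0.6250]
(I − A)⁻¹ = adj(I−A) / det(I−A) ≈
  [   1.6552     0.9655     0.7510]
  [   0.4598     1.3793     0.3321]
  [   0.2299     0.6897     1.2771]
The output multiplier for sector j is the column-j sum of the Leontief inverse (I − A)⁻¹ = adj(I−A) / det(I−A).
Column U of adj(I−A): (0.3675, 0.1625, 0.6250); det(I−A) = 0.489375.
m_U = (0.3675 + 0.1625 + 0.6250) / 0.489375 = 1.155 / 0.489375 ≈ 2.360.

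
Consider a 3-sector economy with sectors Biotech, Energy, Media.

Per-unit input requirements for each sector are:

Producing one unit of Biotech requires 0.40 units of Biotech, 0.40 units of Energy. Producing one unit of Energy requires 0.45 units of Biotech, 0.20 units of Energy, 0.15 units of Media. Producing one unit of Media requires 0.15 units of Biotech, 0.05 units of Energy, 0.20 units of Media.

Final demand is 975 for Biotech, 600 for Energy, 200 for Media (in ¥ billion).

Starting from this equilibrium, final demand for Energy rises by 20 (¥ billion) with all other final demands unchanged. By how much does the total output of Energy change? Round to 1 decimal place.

Δx_2 = 42.4

I − A =
  [   0.60    -0.45    -0.15]
  [  -0.40     0.80    -0.05]
  [   0.00    -0.15     0.80]
Cofactors of I−A, C_ij = (−1)^(i+j)·(minor ij) (rows/columns in the sector order above):
  C_11 = (0.80)(0.80) − (-0.05)(-0.15) = 0.6325
  C_12 = −[(-0.40)(0.80) − (-0.05)(0.00)] = 0.3200
  C_13 = (-0.40)(-0.15) − (0.80)(0.00) = 0.0600
  C_21 = −[(-0.45)(0.80) − (-0.15)(-0.15)] = 0.3825
  C_22 = (0.60)(0.80) − (-0.15)(0.00) = 0.4800
  C_23 = −[(0.60)(-0.15) − (-0.45)(0.00)] = 0.0900
  C_31 = (-0.45)(-0.05) − (-0.15)(0.80) = 0.1425
  C_32 = −[(0.60)(-0.05) − (-0.15)(-0.40)] = 0.0900
  C_33 = (0.60)(0.80) − (-0.45)(-0.40) = 0.3000
det(I−A) = Σ_j (I−A)_1j·C_1j = (0.60)(0.6325) + (-0.45)(0.3200) + (-0.15)(0.0600) = 0.2265
adj(I−A) = Cᵀ =
  [ 0.6325   0.3825   0.1425]
  [ 0.3200   0.4800   0.0900]
  [ 0.0600   0.0900   0.3000]
(I − A)⁻¹ = adj(I−A) / det(I−A) ≈
  [   2.7925     1.6887     0.6291]
  [   1.4128     2.1192     0.3974]
  [   0.2649     0.3974     1.3245]
Δx = (I − A)⁻¹ Δd with Δd having +20 in the Energy component and 0 elsewhere.
So Δx_2 = L_22 · (+20), where L_22 = adj(I−A)_22 / det(I−A) = 0.4800 / 0.2265.
Δx_2 = 0.4800 × (+20) / 0.2265 = 9.60 / 0.2265 ≈ 42.4.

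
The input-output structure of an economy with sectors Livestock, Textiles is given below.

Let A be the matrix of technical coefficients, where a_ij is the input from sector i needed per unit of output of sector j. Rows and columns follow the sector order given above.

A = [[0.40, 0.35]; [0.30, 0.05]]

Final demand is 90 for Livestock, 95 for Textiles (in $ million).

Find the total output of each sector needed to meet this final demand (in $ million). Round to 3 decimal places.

I − A =
  [   0.60    -0.35]
  [  -0.30     0.95]
det(I−A) = (0.60)(0.95) − (-0.35)(-0.30) = 0.4650
adj(I−A) = [[0.95, 0.35], [0.30, 0.60]]
(I − A)⁻¹ = adj(I−A) / det(I−A) ≈
  [   2.0430     0.7527]
  [   0.6452     1.2903]
x = (I − A)⁻¹ d = adj(I−A)·d / det(I−A), with det(I−A) = 0.4650:
  x_1 = (0.95·90 + 0.35·95) / 0.4650 = 118.75 / 0.4650 ≈ 255.376
  x_2 = (0.30·90 + 0.60·95) / 0.4650 = 84.00 / 0.4650 ≈ 180.645

x_1 = 255.376, x_2 = 180.645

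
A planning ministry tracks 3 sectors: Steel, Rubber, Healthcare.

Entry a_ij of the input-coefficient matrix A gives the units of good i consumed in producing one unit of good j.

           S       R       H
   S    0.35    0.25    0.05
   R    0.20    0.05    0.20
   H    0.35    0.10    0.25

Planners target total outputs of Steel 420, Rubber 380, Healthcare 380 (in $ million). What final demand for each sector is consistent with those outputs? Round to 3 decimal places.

d_S = 159.000, d_R = 201.000, d_H = 100.000

I − A =
  [   0.65    -0.25    -0.05]
  [  -0.20     0.95    -0.20]
  [  -0.35    -0.10     0.75]
d = (I − A) x:
  d_S = (+0.65)·420 + (-0.25)·380 + (-0.05)·380 = 159.000
  d_R = (-0.20)·420 + (+0.95)·380 + (-0.20)·380 = 201.000
  d_H = (-0.35)·420 + (-0.10)·380 + (+0.75)·380 = 100.000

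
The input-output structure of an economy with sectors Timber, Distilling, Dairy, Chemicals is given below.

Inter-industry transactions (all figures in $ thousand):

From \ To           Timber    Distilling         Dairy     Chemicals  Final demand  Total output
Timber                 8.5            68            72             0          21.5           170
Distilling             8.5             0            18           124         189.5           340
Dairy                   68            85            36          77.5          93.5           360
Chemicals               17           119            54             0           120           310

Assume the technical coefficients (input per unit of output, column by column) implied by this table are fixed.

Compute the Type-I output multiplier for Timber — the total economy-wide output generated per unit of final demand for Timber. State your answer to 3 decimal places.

m_1 = 2.473

Technical coefficients a_ij = z_ij / X_j:
  a_11 = 8.5/170 = 0.05, a_21 = 8.5/170 = 0.05, a_31 = 68/170 = 0.40, a_41 = 17/170 = 0.10
  a_12 = 68/340 = 0.20, a_22 = 0/340 = 0.00, a_32 = 85/340 = 0.25, a_42 = 119/340 = 0.35
  a_13 = 72/360 = 0.20, a_23 = 18/360 = 0.05, a_33 = 36/360 = 0.10, a_43 = 54/360 = 0.15
  a_14 = 0/310 = 0.00, a_24 = 124/310 = 0.40, a_34 = 77.5/310 = 0.25, a_44 = 0/310 = 0.00
I − A =
  [   0.95    -0.20    -0.20     0.00]
  [  -0.05     1.00    -0.05    -0.40]
  [  -0.40    -0.25     0.90    -0.25]
  [  -0.10    -0.35    -0.15     1.00]
Compute the cofactors C_ij = (−1)^(i+j)·(3×3 minor ij) of I−A; the adjugate is their transpose:
adj(I−A) = Cᵀ =
  [ 0.704625   0.240000   0.194000   0.144500]
  [ 0.124375   0.734375   0.122500   0.324375]
  [ 0.395875   0.405625   0.799000   0.362000]
  [ 0.173375   0.341875   0.182125   0.747625]
det(I−A) = Σ_j (I−A)_1j·C_1j = (0.95)(0.704625) + (-0.20)(0.124375) + (-0.20)(0.395875) + (0.00)(0.173375) = 0.56534375
(I − A)⁻¹ = adj(I−A) / det(I−A) ≈
  [   1.2464     0.4245     0.3432     0.2556]
  [   0.2200     1.2990     0.2167     0.5738]
  [   0.7002     0.7175     1.4133     0.6403]
  [   0.3067     0.6047     0.3221     1.3224]
The output multiplier for sector j is the column-j sum of the Leontief inverse (I − A)⁻¹ = adj(I−A) / det(I−A).
Column 1 of adj(I−A): (0.704625, 0.124375, 0.395875, 0.173375); det(I−A) = 0.56534375.
m_1 = (0.704625 + 0.124375 + 0.395875 + 0.173375) / 0.56534375 = 1.39825 / 0.56534375 ≈ 2.473.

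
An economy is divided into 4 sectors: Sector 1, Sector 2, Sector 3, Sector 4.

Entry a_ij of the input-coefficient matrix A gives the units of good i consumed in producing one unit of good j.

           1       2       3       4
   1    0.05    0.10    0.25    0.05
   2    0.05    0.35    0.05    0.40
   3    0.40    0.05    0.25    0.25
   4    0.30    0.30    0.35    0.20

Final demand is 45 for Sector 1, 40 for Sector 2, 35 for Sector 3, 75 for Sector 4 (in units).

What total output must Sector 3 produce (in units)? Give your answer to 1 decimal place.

x_3 = 330.3

I − A =
  [   0.95    -0.10    -0.25    -0.05]
  [  -0.05     0.65    -0.05    -0.40]
  [  -0.40    -0.05     0.75    -0.25]
  [  -0.30    -0.30    -0.35     0.80]
Compute the cofactors C_ij = (−1)^(i+j)·(3×3 minor ij) of I−A; the adjugate is their transpose:
adj(I−A) = Cᵀ =
  [ 0.230375   0.092125   0.130125   0.101125]
  [ 0.191375   0.369875   0.211125   0.262875]
  [ 0.220500   0.154000   0.353500   0.201250]
  [ 0.254625   0.240625   0.282625   0.389375]
det(I−A) = Σ_j (I−A)_1j·C_1j = (0.95)(0.230375) + (-0.10)(0.191375) + (-0.25)(0.220500) + (-0.05)(0.254625) = 0.1318625
(I − A)⁻¹ = adj(I−A) / det(I−A) ≈
  [   1.7471     0.6986     0.9868     0.7669]
  [   1.4513     2.8050     1.6011     1.9936]
  [   1.6722     1.1679     2.6808     1.5262]
  [   1.9310     1.8248     2.1433     2.9529]
x = (I − A)⁻¹ d = adj(I−A)·d / det(I−A), with det(I−A) = 0.1318625:
  x_1 = (0.230375·45 + 0.092125·40 + 0.130125·35 + 0.101125·75) / 0.1318625 = 26.190625 / 0.1318625 ≈ 198.6
  x_2 = (0.191375·45 + 0.369875·40 + 0.211125·35 + 0.262875·75) / 0.1318625 = 50.511875 / 0.1318625 ≈ 383.1
  x_3 = (0.220500·45 + 0.154000·40 + 0.353500·35 + 0.201250·75) / 0.1318625 = 43.54875 / 0.1318625 ≈ 330.3
  x_4 = (0.254625·45 + 0.240625·40 + 0.282625·35 + 0.389375·75) / 0.1318625 = 60.178125 / 0.1318625 ≈ 456.4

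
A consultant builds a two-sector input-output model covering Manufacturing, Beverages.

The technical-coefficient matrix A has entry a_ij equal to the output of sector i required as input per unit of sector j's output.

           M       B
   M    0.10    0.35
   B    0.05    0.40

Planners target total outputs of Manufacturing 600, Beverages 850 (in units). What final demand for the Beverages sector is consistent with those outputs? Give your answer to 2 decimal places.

d_B = 480.00

I − A =
  [   0.90    -0.35]
  [  -0.05     0.60]
d = (I − A) x:
  d_M = (+0.90)·600 + (-0.35)·850 = 242.50
  d_B = (-0.05)·600 + (+0.60)·850 = 480.00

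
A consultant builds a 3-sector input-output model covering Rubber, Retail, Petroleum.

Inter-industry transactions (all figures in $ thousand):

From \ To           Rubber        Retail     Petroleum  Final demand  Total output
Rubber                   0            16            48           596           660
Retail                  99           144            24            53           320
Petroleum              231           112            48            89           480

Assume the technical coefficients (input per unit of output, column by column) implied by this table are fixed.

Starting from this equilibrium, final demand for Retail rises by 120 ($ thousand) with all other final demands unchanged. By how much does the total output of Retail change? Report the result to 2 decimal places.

Technical coefficients a_ij = z_ij / X_j:
  a_11 = 0/660 = 0.00, a_21 = 99/660 = 0.15, a_31 = 231/660 = 0.35
  a_12 = 16/320 = 0.05, a_22 = 144/320 = 0.45, a_32 = 112/320 = 0.35
  a_13 = 48/480 = 0.10, a_23 = 24/480 = 0.05, a_33 = 48/480 = 0.10
I − A =
  [   1.00    -0.05    -0.10]
  [  -0.15     0.55    -0.05]
  [  -0.35    -0.35     0.90]
Cofactors of I−A, C_ij = (−1)^(i+j)·(minor ij) (rows/columns in the sector order above):
  C_11 = (0.55)(0.90) − (-0.05)(-0.35) = 0.4775
  C_12 = −[(-0.15)(0.90) − (-0.05)(-0.35)] = 0.1525
  C_13 = (-0.15)(-0.35) − (0.55)(-0.35) = 0.2450
  C_21 = −[(-0.05)(0.90) − (-0.10)(-0.35)] = 0.0800
  C_22 = (1.00)(0.90) − (-0.10)(-0.35) = 0.8650
  C_23 = −[(1.00)(-0.35) − (-0.05)(-0.35)] = 0.3675
  C_31 = (-0.05)(-0.05) − (-0.10)(0.55) = 0.0575
  C_32 = −[(1.00)(-0.05) − (-0.10)(-0.15)] = 0.0650
  C_33 = (1.00)(0.55) − (-0.05)(-0.15) = 0.5425
det(I−A) = Σ_j (I−A)_1j·C_1j = (1.00)(0.4775) + (-0.05)(0.1525) + (-0.10)(0.2450) = 0.445375
adj(I−A) = Cᵀ =
  [ 0.4775   0.0800   0.0575]
  [ 0.1525   0.8650   0.0650]
  [ 0.2450   0.3675   0.5425]
(I − A)⁻¹ = adj(I−A) / det(I−A) ≈
  [   1.0721     0.1796     0.1291]
  [   0.3424     1.9422     0.1459]
  [   0.5501     0.8251     1.2181]
Δx = (I − A)⁻¹ Δd with Δd having +120 in the Retail component and 0 elsewhere.
So Δx_2 = L_22 · (+120), where L_22 = adj(I−A)_22 / det(I−A) = 0.8650 / 0.445375.
Δx_2 = 0.8650 × (+120) / 0.445375 = 103.80 / 0.445375 ≈ 233.06.

Δx_2 = 233.06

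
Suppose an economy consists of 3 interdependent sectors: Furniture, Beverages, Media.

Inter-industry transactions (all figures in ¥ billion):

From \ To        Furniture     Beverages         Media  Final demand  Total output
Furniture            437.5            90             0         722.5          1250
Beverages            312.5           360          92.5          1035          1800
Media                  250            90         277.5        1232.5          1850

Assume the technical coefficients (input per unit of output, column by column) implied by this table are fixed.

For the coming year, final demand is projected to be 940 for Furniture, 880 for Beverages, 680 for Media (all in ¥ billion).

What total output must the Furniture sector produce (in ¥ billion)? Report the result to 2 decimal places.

Technical coefficients a_ij = z_ij / X_j:
  a_FF = 437.5/1250 = 0.35, a_BF = 312.5/1250 = 0.25, a_MF = 250/1250 = 0.20
  a_FB = 90/1800 = 0.05, a_BB = 360/1800 = 0.20, a_MB = 90/1800 = 0.05
  a_FM = 0/1850 = 0.00, a_BM = 92.5/1850 = 0.05, a_MM = 277.5/1850 = 0.15
I − A =
  [   0.65    -0.05     0.00]
  [  -0.25     0.80    -0.05]
  [  -0.20    -0.05     0.85]
Cofactors of I−A, C_ij = (−1)^(i+j)·(minor ij) (rows/columns in the sector order above):
  C_11 = (0.80)(0.85) − (-0.05)(-0.05) = 0.6775
  C_12 = −[(-0.25)(0.85) − (-0.05)(-0.20)] = 0.2225
  C_13 = (-0.25)(-0.05) − (0.80)(-0.20) = 0.1725
  C_21 = −[(-0.05)(0.85) − (0.00)(-0.05)] = 0.0425
  C_22 = (0.65)(0.85) − (0.00)(-0.20) = 0.5525
  C_23 = −[(0.65)(-0.05) − (-0.05)(-0.20)] = 0.0425
  C_31 = (-0.05)(-0.05) − (0.00)(0.80) = 0.0025
  C_32 = −[(0.65)(-0.05) − (0.00)(-0.25)] = 0.0325
  C_33 = (0.65)(0.80) − (-0.05)(-0.25) = 0.5075
det(I−A) = Σ_j (I−A)_1j·C_1j = (0.65)(0.6775) + (-0.05)(0.2225) + (0.00)(0.1725) = 0.42925
adj(I−A) = Cᵀ =
  [ 0.6775   0.0425   0.0025]
  [ 0.2225   0.5525   0.0325]
  [ 0.1725   0.0425   0.5075]
(I − A)⁻¹ = adj(I−A) / det(I−A) ≈
  [   1.5783     0.0990     0.0058]
  [   0.5183     1.2871     0.0757]
  [   0.4019     0.0990     1.1823]
x = (I − A)⁻¹ d = adj(I−A)·d / det(I−A), with det(I−A) = 0.42925:
  x_F = (0.6775·940 + 0.0425·880 + 0.0025·680) / 0.42925 = 675.95 / 0.42925 ≈ 1574.72
  x_B = (0.2225·940 + 0.5525·880 + 0.0325·680) / 0.42925 = 717.45 / 0.42925 ≈ 1671.40
  x_M = (0.1725·940 + 0.0425·880 + 0.5075·680) / 0.42925 = 544.65 / 0.42925 ≈ 1268.84

x_F = 1574.72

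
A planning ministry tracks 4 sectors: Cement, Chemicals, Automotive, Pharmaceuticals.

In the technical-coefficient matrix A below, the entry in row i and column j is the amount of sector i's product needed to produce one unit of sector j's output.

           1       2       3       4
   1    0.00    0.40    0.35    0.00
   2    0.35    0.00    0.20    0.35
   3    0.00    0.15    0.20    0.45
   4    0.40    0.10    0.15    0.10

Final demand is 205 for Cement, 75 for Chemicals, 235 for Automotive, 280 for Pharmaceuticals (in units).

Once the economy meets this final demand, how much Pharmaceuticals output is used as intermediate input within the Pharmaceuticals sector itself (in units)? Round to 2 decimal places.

I − A =
  [   1.00    -0.40    -0.35     0.00]
  [  -0.35     1.00    -0.20    -0.35]
  [   0.00    -0.15     0.80    -0.45]
  [  -0.40    -0.10    -0.15     0.90]
Compute the cofactors C_ij = (−1)^(i+j)·(3×3 minor ij) of I−A; the adjugate is their transpose:
adj(I−A) = Cᵀ =
  [ 0.580625   0.324000   0.395750   0.323875]
  [ 0.376375   0.589500   0.391750   0.425125]
  [ 0.264000   0.252000   0.683000   0.439500]
  [ 0.343875   0.251500   0.333250   0.639625]
det(I−A) = Σ_j (I−A)_1j·C_1j = (1.00)(0.580625) + (-0.40)(0.376375) + (-0.35)(0.264000) + (0.00)(0.343875) = 0.337675
(I − A)⁻¹ = adj(I−A) / det(I−A) ≈
  [   1.7195     0.9595     1.1720     0.9591]
  [   1.1146     1.7458     1.1601     1.2590]
  [   0.7818     0.7463     2.0227     1.3015]
  [   1.0184     0.7448     0.9869     1.8942]
First solve x = (I − A)⁻¹ d = adj(I−A)·d / det(I−A); in particular x_4 = (0.343875·205 + 0.251500·75 + 0.333250·235 + 0.639625·280) / 0.337675 = 346.765625 / 0.337675 ≈ 1026.9212.
Intermediate flow from 4 to 4: z_44 = a_44 · x_4 = 0.10 × 346.765625 / 0.337675 = 34.6765625 / 0.337675 ≈ 102.69.

z_44 = 102.69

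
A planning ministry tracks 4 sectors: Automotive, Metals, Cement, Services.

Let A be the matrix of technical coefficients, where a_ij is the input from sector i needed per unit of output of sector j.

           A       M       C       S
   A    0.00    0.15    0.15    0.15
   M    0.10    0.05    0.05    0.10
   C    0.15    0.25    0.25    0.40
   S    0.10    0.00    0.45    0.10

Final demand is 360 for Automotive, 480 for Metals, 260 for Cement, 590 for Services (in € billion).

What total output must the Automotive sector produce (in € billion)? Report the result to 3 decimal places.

x_A = 985.704

I − A =
  [   1.00    -0.15    -0.15    -0.15]
  [  -0.10     0.95    -0.05    -0.10]
  [  -0.15    -0.25     0.75    -0.40]
  [  -0.10     0.00    -0.45     0.90]
Compute the cofactors C_ij = (−1)^(i+j)·(3×3 minor ij) of I−A; the adjugate is their transpose:
adj(I−A) = Cᵀ =
  [ 0.447750   0.124875   0.205875   0.180000]
  [ 0.072500   0.447375   0.111000   0.111125]
  [ 0.191250   0.247500   0.825750   0.426375]
  [ 0.145375   0.137625   0.435750   0.662500]
det(I−A) = Σ_j (I−A)_1j·C_1j = (1.00)(0.447750) + (-0.15)(0.072500) + (-0.15)(0.191250) + (-0.15)(0.145375) = 0.38638125
(I − A)⁻¹ = adj(I−A) / det(I−A) ≈
  [   1.1588     0.3232     0.5328     0.4659]
  [   0.1876     1.1579     0.2873     0.2876]
  [   0.4950     0.6406     2.1371     1.1035]
  [   0.3762     0.3562     1.1278     1.7146]
x = (I − A)⁻¹ d = adj(I−A)·d / det(I−A), with det(I−A) = 0.38638125:
  x_A = (0.447750·360 + 0.124875·480 + 0.205875·260 + 0.180000·590) / 0.38638125 = 380.8575 / 0.38638125 ≈ 985.704
  x_M = (0.072500·360 + 0.447375·480 + 0.111000·260 + 0.111125·590) / 0.38638125 = 335.26375 / 0.38638125 ≈ 867.702
  x_C = (0.191250·360 + 0.247500·480 + 0.825750·260 + 0.426375·590) / 0.38638125 = 653.90625 / 0.38638125 ≈ 1692.386
  x_S = (0.145375·360 + 0.137625·480 + 0.435750·260 + 0.662500·590) / 0.38638125 = 622.565 / 0.38638125 ≈ 1611.271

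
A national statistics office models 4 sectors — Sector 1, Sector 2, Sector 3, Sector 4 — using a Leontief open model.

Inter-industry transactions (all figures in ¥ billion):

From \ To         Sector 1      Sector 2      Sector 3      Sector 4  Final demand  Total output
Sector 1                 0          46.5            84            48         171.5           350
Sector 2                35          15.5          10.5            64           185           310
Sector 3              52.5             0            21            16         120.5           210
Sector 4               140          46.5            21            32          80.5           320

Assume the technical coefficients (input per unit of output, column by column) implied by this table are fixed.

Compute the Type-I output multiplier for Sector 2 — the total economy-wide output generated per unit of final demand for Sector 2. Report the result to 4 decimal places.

m_2 = 1.7456

Technical coefficients a_ij = z_ij / X_j:
  a_11 = 0/350 = 0.00, a_21 = 35/350 = 0.10, a_31 = 52.5/350 = 0.15, a_41 = 140/350 = 0.40
  a_12 = 46.5/310 = 0.15, a_22 = 15.5/310 = 0.05, a_32 = 0/310 = 0.00, a_42 = 46.5/310 = 0.15
  a_13 = 84/210 = 0.40, a_23 = 10.5/210 = 0.05, a_33 = 21/210 = 0.10, a_43 = 21/210 = 0.10
  a_14 = 48/320 = 0.15, a_24 = 64/320 = 0.20, a_34 = 16/320 = 0.05, a_44 = 32/320 = 0.10
I − A =
  [   1.00    -0.15    -0.40    -0.15]
  [  -0.10     0.95    -0.05    -0.20]
  [  -0.15     0.00     0.90    -0.05]
  [  -0.40    -0.15    -0.10     0.90]
Compute the cofactors C_ij = (−1)^(i+j)·(3×3 minor ij) of I−A; the adjugate is their transpose:
adj(I−A) = Cᵀ =
  [ 0.737375   0.144000   0.355125   0.174625]
  [ 0.163250   0.686750   0.131500   0.187125]
  [ 0.143500   0.034125   0.740250   0.072625]
  [ 0.370875   0.182250   0.262000   0.783375]
det(I−A) = Σ_j (I−A)_1j·C_1j = (1.00)(0.737375) + (-0.15)(0.163250) + (-0.40)(0.143500) + (-0.15)(0.370875) = 0.59985625
(I − A)⁻¹ = adj(I−A) / det(I−A) ≈
  [   1.22925     0.24006     0.59202     0.29111]
  [   0.27215     1.14486     0.21922     0.31195]
  [   0.23922     0.05689     1.23405     0.12107]
  [   0.61827     0.30382     0.43677     1.30594]
The output multiplier for sector j is the column-j sum of the Leontief inverse (I − A)⁻¹ = adj(I−A) / det(I−A).
Column 2 of adj(I−A): (0.144000, 0.686750, 0.034125, 0.182250); det(I−A) = 0.59985625.
m_2 = (0.144000 + 0.686750 + 0.034125 + 0.182250) / 0.59985625 = 1.047125 / 0.59985625 ≈ 1.7456.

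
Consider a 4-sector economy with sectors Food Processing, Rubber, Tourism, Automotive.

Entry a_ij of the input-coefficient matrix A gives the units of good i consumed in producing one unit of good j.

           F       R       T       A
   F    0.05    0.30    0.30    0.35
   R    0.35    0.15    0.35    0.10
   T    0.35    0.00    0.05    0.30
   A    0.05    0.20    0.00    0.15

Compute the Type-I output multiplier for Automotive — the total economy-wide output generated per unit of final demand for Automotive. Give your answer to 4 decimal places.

I − A =
  [   0.95    -0.30    -0.30    -0.35]
  [  -0.35     0.85    -0.35    -0.10]
  [  -0.35     0.00     0.95    -0.30]
  [  -0.05    -0.20     0.00     0.85]
Compute the cofactors C_ij = (−1)^(i+j)·(3×3 minor ij) of I−A; the adjugate is their transpose:
adj(I−A) = Cᵀ =
  [ 0.646375   0.326750   0.324500   0.419125]
  [ 0.396750   0.656750   0.367250   0.370250]
  [ 0.279625   0.175250   0.537250   0.325375]
  [ 0.131375   0.173750   0.105500   0.541375]
det(I−A) = Σ_j (I−A)_1j·C_1j = (0.95)(0.646375) + (-0.30)(0.396750) + (-0.30)(0.279625) + (-0.35)(0.131375) = 0.3651625
(I − A)⁻¹ = adj(I−A) / det(I−A) ≈
  [   1.77010     0.89481     0.88865     1.14778]
  [   1.08650     1.79851     1.00572     1.01393]
  [   0.76575     0.47992     1.47126     0.89104]
  [   0.35977     0.47582     0.28891     1.48256]
The output multiplier for sector j is the column-j sum of the Leontief inverse (I − A)⁻¹ = adj(I−A) / det(I−A).
Column A of adj(I−A): (0.419125, 0.370250, 0.325375, 0.541375); det(I−A) = 0.3651625.
m_A = (0.419125 + 0.370250 + 0.325375 + 0.541375) / 0.3651625 = 1.656125 / 0.3651625 ≈ 4.5353.

m_A = 4.5353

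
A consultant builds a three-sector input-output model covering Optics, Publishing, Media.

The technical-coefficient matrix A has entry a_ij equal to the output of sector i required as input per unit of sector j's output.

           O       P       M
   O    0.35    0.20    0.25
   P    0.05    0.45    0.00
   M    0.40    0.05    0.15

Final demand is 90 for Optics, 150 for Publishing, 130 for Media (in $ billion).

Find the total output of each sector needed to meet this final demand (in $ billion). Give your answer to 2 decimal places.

I − A =
  [   0.65    -0.20    -0.25]
  [  -0.05     0.55     0.00]
  [  -0.40    -0.05     0.85]
Cofactors of I−A, C_ij = (−1)^(i+j)·(minor ij) (rows/columns in the sector order above):
  C_11 = (0.55)(0.85) − (0.00)(-0.05) = 0.4675
  C_12 = −[(-0.05)(0.85) − (0.00)(-0.40)] = 0.0425
  C_13 = (-0.05)(-0.05) − (0.55)(-0.40) = 0.2225
  C_21 = −[(-0.20)(0.85) − (-0.25)(-0.05)] = 0.1825
  C_22 = (0.65)(0.85) − (-0.25)(-0.40) = 0.4525
  C_23 = −[(0.65)(-0.05) − (-0.20)(-0.40)] = 0.1125
  C_31 = (-0.20)(0.00) − (-0.25)(0.55) = 0.1375
  C_32 = −[(0.65)(0.00) − (-0.25)(-0.05)] = 0.0125
  C_33 = (0.65)(0.55) − (-0.20)(-0.05) = 0.3475
det(I−A) = Σ_j (I−A)_1j·C_1j = (0.65)(0.4675) + (-0.20)(0.0425) + (-0.25)(0.2225) = 0.23975
adj(I−A) = Cᵀ =
  [ 0.4675   0.1825   0.1375]
  [ 0.0425   0.4525   0.0125]
  [ 0.2225   0.1125   0.3475]
(I − A)⁻¹ = adj(I−A) / det(I−A) ≈
  [   1.9499     0.7612     0.5735]
  [   0.1773     1.8874     0.0521]
  [   0.9281     0.4692     1.4494]
x = (I − A)⁻¹ d = adj(I−A)·d / det(I−A), with det(I−A) = 0.23975:
  x_O = (0.4675·90 + 0.1825·150 + 0.1375·130) / 0.23975 = 87.325 / 0.23975 ≈ 364.23
  x_P = (0.0425·90 + 0.4525·150 + 0.0125·130) / 0.23975 = 73.325 / 0.23975 ≈ 305.84
  x_M = (0.2225·90 + 0.1125·150 + 0.3475·130) / 0.23975 = 82.075 / 0.23975 ≈ 342.34

x_O = 364.23, x_P = 305.84, x_M = 342.34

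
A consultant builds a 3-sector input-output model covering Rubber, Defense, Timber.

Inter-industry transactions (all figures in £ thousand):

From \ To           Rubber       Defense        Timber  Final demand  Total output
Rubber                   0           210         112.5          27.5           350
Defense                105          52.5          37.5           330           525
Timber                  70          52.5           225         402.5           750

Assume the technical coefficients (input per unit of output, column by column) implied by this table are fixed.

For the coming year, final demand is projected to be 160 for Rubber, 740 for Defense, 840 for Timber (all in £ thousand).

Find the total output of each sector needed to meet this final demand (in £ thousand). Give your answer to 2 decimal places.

x_R = 887.24, x_D = 1208.31, x_T = 1626.11

Technical coefficients a_ij = z_ij / X_j:
  a_RR = 0/350 = 0.00, a_DR = 105/350 = 0.30, a_TR = 70/350 = 0.20
  a_RD = 210/525 = 0.40, a_DD = 52.5/525 = 0.10, a_TD = 52.5/525 = 0.10
  a_RT = 112.5/750 = 0.15, a_DT = 37.5/750 = 0.05, a_TT = 225/750 = 0.30
I − A =
  [   1.00    -0.40    -0.15]
  [  -0.30     0.90    -0.05]
  [  -0.20    -0.10     0.70]
Cofactors of I−A, C_ij = (−1)^(i+j)·(minor ij) (rows/columns in the sector order above):
  C_11 = (0.90)(0.70) − (-0.05)(-0.10) = 0.6250
  C_12 = −[(-0.30)(0.70) − (-0.05)(-0.20)] = 0.2200
  C_13 = (-0.30)(-0.10) − (0.90)(-0.20) = 0.2100
  C_21 = −[(-0.40)(0.70) − (-0.15)(-0.10)] = 0.2950
  C_22 = (1.00)(0.70) − (-0.15)(-0.20) = 0.6700
  C_23 = −[(1.00)(-0.10) − (-0.40)(-0.20)] = 0.1800
  C_31 = (-0.40)(-0.05) − (-0.15)(0.90) = 0.1550
  C_32 = −[(1.00)(-0.05) − (-0.15)(-0.30)] = 0.0950
  C_33 = (1.00)(0.90) − (-0.40)(-0.30) = 0.7800
det(I−A) = Σ_j (I−A)_1j·C_1j = (1.00)(0.6250) + (-0.40)(0.2200) + (-0.15)(0.2100) = 0.5055
adj(I−A) = Cᵀ =
  [ 0.6250   0.2950   0.1550]
  [ 0.2200   0.6700   0.0950]
  [ 0.2100   0.1800   0.7800]
(I − A)⁻¹ = adj(I−A) / det(I−A) ≈
  [   1.2364     0.5836     0.3066]
  [   0.4352     1.3254     0.1879]
  [   0.4154     0.3561     1.5430]
x = (I − A)⁻¹ d = adj(I−A)·d / det(I−A), with det(I−A) = 0.5055:
  x_R = (0.6250·160 + 0.2950·740 + 0.1550·840) / 0.5055 = 448.50 / 0.5055 ≈ 887.24
  x_D = (0.2200·160 + 0.6700·740 + 0.0950·840) / 0.5055 = 610.80 / 0.5055 ≈ 1208.31
  x_T = (0.2100·160 + 0.1800·740 + 0.7800·840) / 0.5055 = 822.00 / 0.5055 ≈ 1626.11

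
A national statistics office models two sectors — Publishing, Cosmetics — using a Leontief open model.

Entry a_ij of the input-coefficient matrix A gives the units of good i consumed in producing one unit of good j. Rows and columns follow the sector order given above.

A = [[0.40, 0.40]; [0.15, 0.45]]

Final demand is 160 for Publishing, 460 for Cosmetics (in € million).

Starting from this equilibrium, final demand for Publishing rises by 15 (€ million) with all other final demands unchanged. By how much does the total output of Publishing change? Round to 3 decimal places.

I − A =
  [   0.60    -0.40]
  [  -0.15     0.55]
det(I−A) = (0.60)(0.55) − (-0.40)(-0.15) = 0.2700
adj(I−A) = [[0.55, 0.40], [0.15, 0.60]]
(I − A)⁻¹ = adj(I−A) / det(I−A) ≈
  [   2.0370     1.4815]
  [   0.5556     2.2222]
Δx = (I − A)⁻¹ Δd with Δd having +15 in the Publishing component and 0 elsewhere.
So Δx_P = L_PP · (+15), where L_PP = adj(I−A)_PP / det(I−A) = 0.55 / 0.2700.
Δx_P = 0.55 × (+15) / 0.2700 = 8.25 / 0.2700 ≈ 30.556.

Δx_P = 30.556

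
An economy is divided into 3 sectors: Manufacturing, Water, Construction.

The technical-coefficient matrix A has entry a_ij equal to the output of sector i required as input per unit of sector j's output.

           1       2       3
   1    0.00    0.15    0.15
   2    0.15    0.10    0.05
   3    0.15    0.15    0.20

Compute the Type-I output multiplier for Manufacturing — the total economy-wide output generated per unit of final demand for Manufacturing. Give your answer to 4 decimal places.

I − A =
  [   1.00    -0.15    -0.15]
  [  -0.15     0.90    -0.05]
  [  -0.15    -0.15     0.80]
Cofactors of I−A, C_ij = (−1)^(i+j)·(minor ij) (rows/columns in the sector order above):
  C_11 = (0.90)(0.80) − (-0.05)(-0.15) = 0.7125
  C_12 = −[(-0.15)(0.80) − (-0.05)(-0.15)] = 0.1275
  C_13 = (-0.15)(-0.15) − (0.90)(-0.15) = 0.1575
  C_21 = −[(-0.15)(0.80) − (-0.15)(-0.15)] = 0.1425
  C_22 = (1.00)(0.80) − (-0.15)(-0.15) = 0.7775
  C_23 = −[(1.00)(-0.15) − (-0.15)(-0.15)] = 0.1725
  C_31 = (-0.15)(-0.05) − (-0.15)(0.90) = 0.1425
  C_32 = −[(1.00)(-0.05) − (-0.15)(-0.15)] = 0.0725
  C_33 = (1.00)(0.90) − (-0.15)(-0.15) = 0.8775
det(I−A) = Σ_j (I−A)_1j·C_1j = (1.00)(0.7125) + (-0.15)(0.1275) + (-0.15)(0.1575) = 0.66975
adj(I−A) = Cᵀ =
  [ 0.7125   0.1425   0.1425]
  [ 0.1275   0.7775   0.0725]
  [ 0.1575   0.1725   0.8775]
(I − A)⁻¹ = adj(I−A) / det(I−A) ≈
  [   1.06383     0.21277     0.21277]
  [   0.19037     1.16088     0.10825]
  [   0.23516     0.25756     1.31019]
The output multiplier for sector j is the column-j sum of the Leontief inverse (I − A)⁻¹ = adj(I−A) / det(I−A).
Column 1 of adj(I−A): (0.7125, 0.1275, 0.1575); det(I−A) = 0.66975.
m_1 = (0.7125 + 0.1275 + 0.1575) / 0.66975 = 0.9975 / 0.66975 ≈ 1.4894.

m_1 = 1.4894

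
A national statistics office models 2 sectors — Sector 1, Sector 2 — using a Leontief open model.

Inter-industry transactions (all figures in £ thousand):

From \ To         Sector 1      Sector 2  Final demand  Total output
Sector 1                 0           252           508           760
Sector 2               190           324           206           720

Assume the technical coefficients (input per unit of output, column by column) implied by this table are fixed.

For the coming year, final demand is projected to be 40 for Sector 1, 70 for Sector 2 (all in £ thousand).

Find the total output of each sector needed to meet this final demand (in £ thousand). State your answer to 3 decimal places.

x_1 = 100.541, x_2 = 172.973

Technical coefficients a_ij = z_ij / X_j:
  a_11 = 0/760 = 0.00, a_21 = 190/760 = 0.25
  a_12 = 252/720 = 0.35, a_22 = 324/720 = 0.45
I − A =
  [   1.00    -0.35]
  [  -0.25     0.55]
det(I−A) = (1.00)(0.55) − (-0.35)(-0.25) = 0.4625
adj(I−A) = [[0.55, 0.35], [0.25, 1.00]]
(I − A)⁻¹ = adj(I−A) / det(I−A) ≈
  [   1.1892     0.7568]
  [   0.5405     2.1622]
x = (I − A)⁻¹ d = adj(I−A)·d / det(I−A), with det(I−A) = 0.4625:
  x_1 = (0.55·40 + 0.35·70) / 0.4625 = 46.50 / 0.4625 ≈ 100.541
  x_2 = (0.25·40 + 1.00·70) / 0.4625 = 80.00 / 0.4625 ≈ 172.973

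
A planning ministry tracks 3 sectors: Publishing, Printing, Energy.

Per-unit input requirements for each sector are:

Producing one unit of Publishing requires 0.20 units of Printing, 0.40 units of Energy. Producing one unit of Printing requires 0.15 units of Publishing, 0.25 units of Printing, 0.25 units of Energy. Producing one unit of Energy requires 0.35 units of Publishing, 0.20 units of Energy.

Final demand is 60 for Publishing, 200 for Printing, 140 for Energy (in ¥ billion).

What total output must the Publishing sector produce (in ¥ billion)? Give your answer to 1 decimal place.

I − A =
  [   1.00    -0.15    -0.35]
  [  -0.20     0.75     0.00]
  [  -0.40    -0.25     0.80]
Cofactors of I−A, C_ij = (−1)^(i+j)·(minor ij) (rows/columns in the sector order above):
  C_11 = (0.75)(0.80) − (0.00)(-0.25) = 0.6000
  C_12 = −[(-0.20)(0.80) − (0.00)(-0.40)] = 0.1600
  C_13 = (-0.20)(-0.25) − (0.75)(-0.40) = 0.3500
  C_21 = −[(-0.15)(0.80) − (-0.35)(-0.25)] = 0.2075
  C_22 = (1.00)(0.80) − (-0.35)(-0.40) = 0.6600
  C_23 = −[(1.00)(-0.25) − (-0.15)(-0.40)] = 0.3100
  C_31 = (-0.15)(0.00) − (-0.35)(0.75) = 0.2625
  C_32 = −[(1.00)(0.00) − (-0.35)(-0.20)] = 0.0700
  C_33 = (1.00)(0.75) − (-0.15)(-0.20) = 0.7200
det(I−A) = Σ_j (I−A)_1j·C_1j = (1.00)(0.6000) + (-0.15)(0.1600) + (-0.35)(0.3500) = 0.4535
adj(I−A) = Cᵀ =
  [ 0.6000   0.2075   0.2625]
  [ 0.1600   0.6600   0.0700]
  [ 0.3500   0.3100   0.7200]
(I − A)⁻¹ = adj(I−A) / det(I−A) ≈
  [   1.3230     0.4576     0.5788]
  [   0.3528     1.4553     0.1544]
  [   0.7718     0.6836     1.5877]
x = (I − A)⁻¹ d = adj(I−A)·d / det(I−A), with det(I−A) = 0.4535:
  x_1 = (0.6000·60 + 0.2075·200 + 0.2625·140) / 0.4535 = 114.25 / 0.4535 ≈ 251.9
  x_2 = (0.1600·60 + 0.6600·200 + 0.0700·140) / 0.4535 = 151.40 / 0.4535 ≈ 333.8
  x_3 = (0.3500·60 + 0.3100·200 + 0.7200·140) / 0.4535 = 183.80 / 0.4535 ≈ 405.3

x_1 = 251.9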